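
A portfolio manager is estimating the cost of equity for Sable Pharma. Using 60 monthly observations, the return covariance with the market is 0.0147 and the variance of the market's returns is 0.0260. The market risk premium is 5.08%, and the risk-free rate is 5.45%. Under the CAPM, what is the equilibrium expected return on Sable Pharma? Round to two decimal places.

8.32%

β = Cov(R_i, R_m) / Var(R_m) = 0.0147 / 0.0260 = 0.5654
E(R) = R_f + β × MRP = 5.45% + 0.5654 × 5.08% = 8.32%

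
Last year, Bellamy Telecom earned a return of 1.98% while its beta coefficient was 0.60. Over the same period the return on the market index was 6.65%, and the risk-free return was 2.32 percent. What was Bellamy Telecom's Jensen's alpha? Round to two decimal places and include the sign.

Market excess return = 6.65% − 2.32% = 4.33%
CAPM benchmark = R_f + β(R_m − R_f) = 2.32% + 0.60 × 4.33% = 4.9180%
α = actual − benchmark = 1.98% − 4.9180% = -2.94%

-2.94%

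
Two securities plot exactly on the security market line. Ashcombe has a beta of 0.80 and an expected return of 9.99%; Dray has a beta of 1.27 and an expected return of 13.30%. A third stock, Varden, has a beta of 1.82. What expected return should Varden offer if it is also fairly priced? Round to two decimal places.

MRP (SML slope) = (13.30% − 9.99%) / (1.27 − 0.80) = 3.31% / 0.47 = 7.0426%
R_f (intercept) = 9.99% − 0.80 × 7.0426% = 4.3559%
E(R_Varden) = R_f + β × MRP = 4.3559% + 1.82 × 7.0426% = 17.17%

17.17%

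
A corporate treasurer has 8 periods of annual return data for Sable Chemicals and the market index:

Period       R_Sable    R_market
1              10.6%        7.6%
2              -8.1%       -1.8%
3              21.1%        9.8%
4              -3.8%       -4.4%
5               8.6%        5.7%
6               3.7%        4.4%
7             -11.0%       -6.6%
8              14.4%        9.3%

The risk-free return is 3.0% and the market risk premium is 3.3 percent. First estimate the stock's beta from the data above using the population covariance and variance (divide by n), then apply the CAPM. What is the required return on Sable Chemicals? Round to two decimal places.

8.58%

Mean R_i = (10.6 − 8.1 + 21.1 − 3.8 + 8.6 + 3.7 − 11.0 + 14.4) / 8 = 4.4375%
Mean R_m = (7.6 − 1.8 + 9.8 − 4.4 + 5.7 + 4.4 − 6.6 + 9.3) / 8 = 3.0000%
Σ(R_i − R̄_i)(R_m − R̄_m) = 483.9600  ⇒  Cov = 483.9600 / 8 = 60.4950
Σ(R_m − R̄_m)² = 286.3000  ⇒  Var(R_m) = 286.3000 / 8 = 35.7875
β = Cov / Var(R_m) = 60.4950 / 35.7875 = 1.6904
E(R) = R_f + β × MRP = 3.0% + 1.6904 × 3.3% = 8.58%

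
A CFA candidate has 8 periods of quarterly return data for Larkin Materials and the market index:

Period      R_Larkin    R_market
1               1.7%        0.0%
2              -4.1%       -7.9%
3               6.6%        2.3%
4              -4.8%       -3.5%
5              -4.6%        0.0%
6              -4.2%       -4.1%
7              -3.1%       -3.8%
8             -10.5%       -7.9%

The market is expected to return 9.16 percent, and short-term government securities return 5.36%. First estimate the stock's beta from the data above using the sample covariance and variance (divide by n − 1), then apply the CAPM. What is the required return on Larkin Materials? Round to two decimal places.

Mean R_i = (1.7 − 4.1 + 6.6 − 4.8 − 4.6 − 4.2 − 3.1 − 10.5) / 8 = -2.8750%
Mean R_m = (0.0 − 7.9 + 2.3 − 3.5 + 0.0 − 4.1 − 3.8 − 7.9) / 8 = -3.1125%
Σ(R_i − R̄_i)(R_m − R̄_m) = 104.7325  ⇒  Cov = 104.7325 / 7 = 14.9618
Σ(R_m − R̄_m)² = 96.1088  ⇒  Var(R_m) = 96.1088 / 7 = 13.7298
β = Cov / Var(R_m) = 14.9618 / 13.7298 = 1.0897
MRP = 9.16% − 5.36% = 3.80%
E(R) = R_f + β × MRP = 5.36% + 1.0897 × 3.80% = 9.50%

9.50%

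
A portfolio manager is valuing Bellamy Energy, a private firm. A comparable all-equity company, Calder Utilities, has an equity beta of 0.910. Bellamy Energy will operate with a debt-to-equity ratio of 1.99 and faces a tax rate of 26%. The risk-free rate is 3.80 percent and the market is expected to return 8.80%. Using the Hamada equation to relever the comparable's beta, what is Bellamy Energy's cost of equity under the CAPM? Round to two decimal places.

15.05%

β_L = β_U × [1 + (1 − t)(D/E)] = 0.910 × [1 + (1 − 0.26) × 1.99]
    = 0.910 × [1 + 0.74 × 1.99] = 0.910 × 2.4726 = 2.2501
MRP = 8.80% − 3.80% = 5.00%
E(R) = R_f + β_L × MRP = 3.80% + 2.2501 × 5.00% = 15.05%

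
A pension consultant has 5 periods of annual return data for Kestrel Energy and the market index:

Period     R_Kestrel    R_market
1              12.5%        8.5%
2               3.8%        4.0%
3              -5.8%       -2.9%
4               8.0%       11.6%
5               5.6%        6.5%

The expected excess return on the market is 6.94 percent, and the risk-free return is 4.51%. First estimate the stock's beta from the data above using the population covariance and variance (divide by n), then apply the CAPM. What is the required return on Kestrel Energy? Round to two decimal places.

12.26%

Mean R_i = (12.5 + 3.8 − 5.8 + 8.0 + 5.6) / 5 = 4.8200%
Mean R_m = (8.5 + 4.0 − 2.9 + 11.6 + 6.5) / 5 = 5.5400%
Σ(R_i − R̄_i)(R_m − R̄_m) = 133.9560  ⇒  Cov = 133.9560 / 5 = 26.7912
Σ(R_m − R̄_m)² = 120.0120  ⇒  Var(R_m) = 120.0120 / 5 = 24.0024
β = Cov / Var(R_m) = 26.7912 / 24.0024 = 1.1162
E(R) = R_f + β × MRP = 4.51% + 1.1162 × 6.94% = 12.26%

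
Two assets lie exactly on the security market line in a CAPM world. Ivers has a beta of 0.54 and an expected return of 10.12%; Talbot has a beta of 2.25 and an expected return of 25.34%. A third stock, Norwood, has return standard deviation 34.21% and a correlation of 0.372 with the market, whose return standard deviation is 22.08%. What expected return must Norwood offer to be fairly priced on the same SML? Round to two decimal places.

MRP = (25.34% − 10.12%) / (2.25 − 0.54) = 8.9006%
R_f = 10.12% − 0.54 × 8.9006% = 5.3137%
β_Norwood = ρ·σ_i/σ_m = 0.372 × 34.21 / 22.08 = 0.5764
E(R_Norwood) = R_f + β × MRP = 5.3137% + 0.5764 × 8.9006% = 10.44%

10.44%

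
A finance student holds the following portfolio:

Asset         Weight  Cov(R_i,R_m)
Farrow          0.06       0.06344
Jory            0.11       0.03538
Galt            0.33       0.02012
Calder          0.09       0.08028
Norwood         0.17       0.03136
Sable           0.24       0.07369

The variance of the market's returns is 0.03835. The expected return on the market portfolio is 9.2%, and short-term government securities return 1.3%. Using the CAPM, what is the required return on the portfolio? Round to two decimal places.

β_Farrow = 0.06344 / 0.03835 = 1.6542
β_Jory = 0.03538 / 0.03835 = 0.9226
β_Galt = 0.02012 / 0.03835 = 0.5246
β_Calder = 0.08028 / 0.03835 = 2.0934
β_Norwood = 0.03136 / 0.03835 = 0.8177
β_Sable = 0.07369 / 0.03835 = 1.9215
β_P = Σ w_i β_i = 0.06×1.6542 + 0.11×0.9226 + 0.33×0.5246 + 0.09×2.0934 + 0.17×0.8177 + 0.24×1.9215 = 1.1624
MRP = 9.2% − 1.3% = 7.90%
E(R_P) = R_f + β_P × MRP = 1.3% + 1.1624 × 7.9% = 10.48%

10.48%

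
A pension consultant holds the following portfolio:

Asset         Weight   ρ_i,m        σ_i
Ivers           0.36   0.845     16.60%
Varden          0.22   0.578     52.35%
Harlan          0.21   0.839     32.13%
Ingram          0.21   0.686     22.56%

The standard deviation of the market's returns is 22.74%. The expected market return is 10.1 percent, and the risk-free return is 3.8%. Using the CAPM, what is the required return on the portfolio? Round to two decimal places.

β_Ivers = 0.845 × 16.60% / 22.74% = 0.6168
β_Varden = 0.578 × 52.35% / 22.74% = 1.3306
β_Harlan = 0.839 × 32.13% / 22.74% = 1.1854
β_Ingram = 0.686 × 22.56% / 22.74% = 0.6806
β_P = Σ w_i β_i = 0.36×0.6168 + 0.22×1.3306 + 0.21×1.1854 + 0.21×0.6806 = 0.9066
MRP = 10.1% − 3.8% = 6.30%
E(R_P) = R_f + β_P × MRP = 3.8% + 0.9066 × 6.3% = 9.51%

9.51%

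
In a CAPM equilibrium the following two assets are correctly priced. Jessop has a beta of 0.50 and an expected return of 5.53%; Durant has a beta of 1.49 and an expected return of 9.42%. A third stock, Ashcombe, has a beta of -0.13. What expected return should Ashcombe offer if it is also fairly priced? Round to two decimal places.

3.05%

MRP (SML slope) = (9.42% − 5.53%) / (1.49 − 0.50) = 3.89% / 0.99 = 3.9293%
R_f (intercept) = 5.53% − 0.50 × 3.9293% = 3.5654%
E(R_Ashcombe) = R_f + β × MRP = 3.5654% + -0.13 × 3.9293% = 3.05%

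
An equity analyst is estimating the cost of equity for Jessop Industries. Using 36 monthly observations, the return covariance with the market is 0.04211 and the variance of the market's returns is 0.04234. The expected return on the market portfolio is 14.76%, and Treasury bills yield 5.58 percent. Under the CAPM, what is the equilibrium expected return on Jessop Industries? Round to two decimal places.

β = Cov(R_i, R_m) / Var(R_m) = 0.04211 / 0.04234 = 0.9946
MRP = 14.76% − 5.58% = 9.18%
E(R) = R_f + β × MRP = 5.58% + 0.9946 × 9.18% = 14.71%

14.71%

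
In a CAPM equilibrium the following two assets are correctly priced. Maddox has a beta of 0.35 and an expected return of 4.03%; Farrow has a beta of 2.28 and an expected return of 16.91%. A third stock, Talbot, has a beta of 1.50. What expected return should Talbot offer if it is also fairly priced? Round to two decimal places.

11.70%

MRP (SML slope) = (16.91% − 4.03%) / (2.28 − 0.35) = 12.88% / 1.93 = 6.6736%
R_f (intercept) = 4.03% − 0.35 × 6.6736% = 1.6942%
E(R_Talbot) = R_f + β × MRP = 1.6942% + 1.50 × 6.6736% = 11.70%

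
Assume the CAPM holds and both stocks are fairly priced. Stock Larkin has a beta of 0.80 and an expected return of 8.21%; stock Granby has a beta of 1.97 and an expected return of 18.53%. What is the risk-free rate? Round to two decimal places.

Both satisfy E(R) = R_f + β·MRP, so the slope of the SML is
MRP = (18.53% − 8.21%) / (1.97 − 0.80) = 10.32% / 1.17 = 8.8205%
R_f = E(R_Larkin) − β_Larkin·MRP = 8.21% − 0.80 × 8.8205% = 1.1536%

1.15%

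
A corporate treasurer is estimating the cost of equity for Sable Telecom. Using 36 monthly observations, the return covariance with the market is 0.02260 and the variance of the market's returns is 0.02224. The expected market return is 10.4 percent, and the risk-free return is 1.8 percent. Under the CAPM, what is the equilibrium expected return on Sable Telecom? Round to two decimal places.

10.54%

β = Cov(R_i, R_m) / Var(R_m) = 0.02260 / 0.02224 = 1.0162
MRP = 10.4% − 1.8% = 8.60%
E(R) = R_f + β × MRP = 1.8% + 1.0162 × 8.6% = 10.54%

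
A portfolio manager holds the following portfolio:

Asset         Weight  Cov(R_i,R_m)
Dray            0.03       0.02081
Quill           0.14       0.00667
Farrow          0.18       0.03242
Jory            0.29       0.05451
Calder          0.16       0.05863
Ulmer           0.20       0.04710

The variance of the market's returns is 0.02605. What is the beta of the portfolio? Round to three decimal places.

1.612

β_Dray = 0.02081 / 0.02605 = 0.7988
β_Quill = 0.00667 / 0.02605 = 0.2560
β_Farrow = 0.03242 / 0.02605 = 1.2445
β_Jory = 0.05451 / 0.02605 = 2.0925
β_Calder = 0.05863 / 0.02605 = 2.2507
β_Ulmer = 0.04710 / 0.02605 = 1.8081
β_P = Σ w_i β_i = 0.03×0.7988 + 0.14×0.2560 + 0.18×1.2445 + 0.29×2.0925 + 0.16×2.2507 + 0.20×1.8081 = 1.6124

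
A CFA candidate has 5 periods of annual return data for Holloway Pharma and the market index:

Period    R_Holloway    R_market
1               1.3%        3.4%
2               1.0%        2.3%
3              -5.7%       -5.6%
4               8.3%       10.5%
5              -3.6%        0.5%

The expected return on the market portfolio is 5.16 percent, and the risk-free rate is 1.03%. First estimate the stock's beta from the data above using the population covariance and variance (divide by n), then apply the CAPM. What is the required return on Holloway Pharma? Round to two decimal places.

Mean R_i = (1.3 + 1.0 − 5.7 + 8.3 − 3.6) / 5 = 0.2600%
Mean R_m = (3.4 + 2.3 − 5.6 + 10.5 + 0.5) / 5 = 2.2200%
Σ(R_i − R̄_i)(R_m − R̄_m) = 121.1040  ⇒  Cov = 121.1040 / 5 = 24.2208
Σ(R_m − R̄_m)² = 134.0680  ⇒  Var(R_m) = 134.0680 / 5 = 26.8136
β = Cov / Var(R_m) = 24.2208 / 26.8136 = 0.9033
MRP = 5.16% − 1.03% = 4.13%
E(R) = R_f + β × MRP = 1.03% + 0.9033 × 4.13% = 4.76%

4.76%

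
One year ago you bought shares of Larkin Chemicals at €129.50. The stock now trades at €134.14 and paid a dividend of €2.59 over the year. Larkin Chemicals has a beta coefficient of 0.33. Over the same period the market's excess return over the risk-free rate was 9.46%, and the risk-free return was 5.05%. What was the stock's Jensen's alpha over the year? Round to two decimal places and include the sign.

-2.59%

Realised HPR = (P1 + D1 − P0) / P0 = (134.14 + 2.59 − 129.50) / 129.50 = 7.23 / 129.50 = 5.5830%
CAPM required = R_f + β·MRP = 5.05% + 0.33 × 9.46% = 8.1718%
α = realised − required = 5.5830% − 8.1718% = -2.59%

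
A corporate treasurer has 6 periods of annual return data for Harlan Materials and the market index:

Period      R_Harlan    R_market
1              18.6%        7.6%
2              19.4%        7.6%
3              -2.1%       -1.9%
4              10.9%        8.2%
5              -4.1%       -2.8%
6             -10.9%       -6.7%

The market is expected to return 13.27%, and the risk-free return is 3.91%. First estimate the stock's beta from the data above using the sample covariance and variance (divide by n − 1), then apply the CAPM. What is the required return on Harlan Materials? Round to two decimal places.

21.45%

Mean R_i = (18.6 + 19.4 − 2.1 + 10.9 − 4.1 − 10.9) / 6 = 5.3000%
Mean R_m = (7.6 + 7.6 − 1.9 + 8.2 − 2.8 − 6.7) / 6 = 2.0000%
Σ(R_i − R̄_i)(R_m − R̄_m) = 403.0800  ⇒  Cov = 403.0800 / 5 = 80.6160
Σ(R_m − R̄_m)² = 215.1000  ⇒  Var(R_m) = 215.1000 / 5 = 43.0200
β = Cov / Var(R_m) = 80.6160 / 43.0200 = 1.8739
MRP = 13.27% − 3.91% = 9.36%
E(R) = R_f + β × MRP = 3.91% + 1.8739 × 9.36% = 21.45%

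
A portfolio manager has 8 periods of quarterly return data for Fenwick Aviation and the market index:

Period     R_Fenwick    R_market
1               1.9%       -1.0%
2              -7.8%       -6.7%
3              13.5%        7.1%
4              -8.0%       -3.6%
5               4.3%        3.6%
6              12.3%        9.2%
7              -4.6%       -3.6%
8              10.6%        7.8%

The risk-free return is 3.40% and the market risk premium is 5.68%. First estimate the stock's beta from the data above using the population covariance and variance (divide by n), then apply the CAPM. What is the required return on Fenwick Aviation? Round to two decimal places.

Mean R_i = (1.9 − 7.8 + 13.5 − 8.0 + 4.3 + 12.3 − 4.6 + 10.6) / 8 = 2.7750%
Mean R_m = (-1.0 − 6.7 + 7.1 − 3.6 + 3.6 + 9.2 − 3.6 + 7.8) / 8 = 1.6000%
Σ(R_i − R̄_i)(R_m − R̄_m) = 367.3700  ⇒  Cov = 367.3700 / 8 = 45.9213
Σ(R_m − R̄_m)² = 260.1800  ⇒  Var(R_m) = 260.1800 / 8 = 32.5225
β = Cov / Var(R_m) = 45.9213 / 32.5225 = 1.4120
E(R) = R_f + β × MRP = 3.40% + 1.4120 × 5.68% = 11.42%

11.42%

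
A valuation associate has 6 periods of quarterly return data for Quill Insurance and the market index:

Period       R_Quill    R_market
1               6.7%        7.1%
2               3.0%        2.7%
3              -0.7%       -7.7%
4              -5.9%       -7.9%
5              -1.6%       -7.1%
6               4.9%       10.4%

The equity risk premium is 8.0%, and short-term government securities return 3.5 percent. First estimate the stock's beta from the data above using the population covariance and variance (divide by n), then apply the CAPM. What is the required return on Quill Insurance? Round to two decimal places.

Mean R_i = (6.7 + 3.0 − 0.7 − 5.9 − 1.6 + 4.9) / 6 = 1.0667%
Mean R_m = (7.1 + 2.7 − 7.7 − 7.9 − 7.1 + 10.4) / 6 = -0.4167%
Σ(R_i − R̄_i)(R_m − R̄_m) = 172.6567  ⇒  Cov = 172.6567 / 6 = 28.7761
Σ(R_m − R̄_m)² = 336.9283  ⇒  Var(R_m) = 336.9283 / 6 = 56.1547
β = Cov / Var(R_m) = 28.7761 / 56.1547 = 0.5124
E(R) = R_f + β × MRP = 3.5% + 0.5124 × 8.0% = 7.60%

7.60%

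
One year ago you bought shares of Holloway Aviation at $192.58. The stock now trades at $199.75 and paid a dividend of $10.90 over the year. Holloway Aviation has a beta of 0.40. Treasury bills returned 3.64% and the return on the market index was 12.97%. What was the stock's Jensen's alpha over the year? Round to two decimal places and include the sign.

+2.01%

Realised HPR = (P1 + D1 − P0) / P0 = (199.75 + 10.90 − 192.58) / 192.58 = 18.07 / 192.58 = 9.3831%
MRP = 12.97% − 3.64% = 9.33%
CAPM required = R_f + β·MRP = 3.64% + 0.40 × 9.33% = 7.3720%
α = realised − required = 9.3831% − 7.3720% = +2.01%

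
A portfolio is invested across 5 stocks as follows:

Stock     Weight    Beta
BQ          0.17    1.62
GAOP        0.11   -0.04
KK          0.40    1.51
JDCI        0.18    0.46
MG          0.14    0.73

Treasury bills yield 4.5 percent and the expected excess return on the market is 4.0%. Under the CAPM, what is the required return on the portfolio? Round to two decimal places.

8.74%

β_P = Σ w_i β_i = 0.17×1.62 + 0.11×-0.04 + 0.40×1.51 + 0.18×0.46 + 0.14×0.73 = 1.0600
E(R_P) = R_f + β_P × MRP = 4.5% + 1.0600 × 4.0% = 8.74%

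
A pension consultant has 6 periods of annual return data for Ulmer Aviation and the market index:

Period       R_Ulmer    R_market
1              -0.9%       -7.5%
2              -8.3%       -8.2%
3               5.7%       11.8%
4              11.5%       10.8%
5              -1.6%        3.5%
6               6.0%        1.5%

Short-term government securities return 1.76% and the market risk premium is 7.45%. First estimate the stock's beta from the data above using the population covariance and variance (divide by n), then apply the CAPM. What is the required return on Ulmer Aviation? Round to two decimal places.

Mean R_i = (-0.9 − 8.3 + 5.7 + 11.5 − 1.6 + 6.0) / 6 = 2.0667%
Mean R_m = (-7.5 − 8.2 + 11.8 + 10.8 + 3.5 + 1.5) / 6 = 1.9833%
Σ(R_i − R̄_i)(R_m − R̄_m) = 245.0767  ⇒  Cov = 245.0767 / 6 = 40.8461
Σ(R_m − R̄_m)² = 370.2683  ⇒  Var(R_m) = 370.2683 / 6 = 61.7114
β = Cov / Var(R_m) = 40.8461 / 61.7114 = 0.6619
E(R) = R_f + β × MRP = 1.76% + 0.6619 × 7.45% = 6.69%

6.69%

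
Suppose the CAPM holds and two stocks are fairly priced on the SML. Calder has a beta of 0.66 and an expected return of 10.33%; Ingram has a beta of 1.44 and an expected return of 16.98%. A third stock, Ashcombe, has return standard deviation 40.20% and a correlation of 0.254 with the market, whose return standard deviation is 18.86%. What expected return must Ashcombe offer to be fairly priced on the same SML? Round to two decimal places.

MRP = (16.98% − 10.33%) / (1.44 − 0.66) = 8.5256%
R_f = 10.33% − 0.66 × 8.5256% = 4.7031%
β_Ashcombe = ρ·σ_i/σ_m = 0.254 × 40.20 / 18.86 = 0.5414
E(R_Ashcombe) = R_f + β × MRP = 4.7031% + 0.5414 × 8.5256% = 9.32%

9.32%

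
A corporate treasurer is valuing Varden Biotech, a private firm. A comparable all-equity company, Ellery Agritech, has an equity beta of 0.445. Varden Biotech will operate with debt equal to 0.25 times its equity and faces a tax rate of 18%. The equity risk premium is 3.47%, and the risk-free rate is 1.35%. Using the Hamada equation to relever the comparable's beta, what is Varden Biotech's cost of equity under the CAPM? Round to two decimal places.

β_L = β_U × [1 + (1 − t)(D/E)] = 0.445 × [1 + (1 − 0.18) × 0.25]
    = 0.445 × [1 + 0.82 × 0.25] = 0.445 × 1.2050 = 0.5362
E(R) = R_f + β_L × MRP = 1.35% + 0.5362 × 3.47% = 3.21%

3.21%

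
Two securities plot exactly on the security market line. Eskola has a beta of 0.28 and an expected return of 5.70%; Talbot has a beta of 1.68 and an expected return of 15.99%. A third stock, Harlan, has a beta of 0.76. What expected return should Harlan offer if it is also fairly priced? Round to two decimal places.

MRP (SML slope) = (15.99% − 5.70%) / (1.68 − 0.28) = 10.29% / 1.40 = 7.3500%
R_f (intercept) = 5.70% − 0.28 × 7.3500% = 3.6420%
E(R_Harlan) = R_f + β × MRP = 3.6420% + 0.76 × 7.3500% = 9.23%

9.23%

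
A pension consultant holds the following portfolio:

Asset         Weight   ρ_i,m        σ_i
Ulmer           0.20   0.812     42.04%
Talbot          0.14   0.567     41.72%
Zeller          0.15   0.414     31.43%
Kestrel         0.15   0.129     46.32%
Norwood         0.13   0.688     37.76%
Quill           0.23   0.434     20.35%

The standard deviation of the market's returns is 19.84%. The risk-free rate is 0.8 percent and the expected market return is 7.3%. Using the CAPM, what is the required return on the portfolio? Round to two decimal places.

β_Ulmer = 0.812 × 42.04% / 19.84% = 1.7206
β_Talbot = 0.567 × 41.72% / 19.84% = 1.1923
β_Zeller = 0.414 × 31.43% / 19.84% = 0.6558
β_Kestrel = 0.129 × 46.32% / 19.84% = 0.3012
β_Norwood = 0.688 × 37.76% / 19.84% = 1.3094
β_Quill = 0.434 × 20.35% / 19.84% = 0.4452
β_P = Σ w_i β_i = 0.20×1.7206 + 0.14×1.1923 + 0.15×0.6558 + 0.15×0.3012 + 0.13×1.3094 + 0.23×0.4452 = 0.9272
MRP = 7.3% − 0.8% = 6.50%
E(R_P) = R_f + β_P × MRP = 0.8% + 0.9272 × 6.5% = 6.83%

6.83%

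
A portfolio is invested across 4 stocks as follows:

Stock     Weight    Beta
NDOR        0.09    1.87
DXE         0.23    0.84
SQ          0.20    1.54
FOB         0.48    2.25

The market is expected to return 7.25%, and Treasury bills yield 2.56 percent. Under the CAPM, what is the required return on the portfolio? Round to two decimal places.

10.77%

β_P = Σ w_i β_i = 0.09×1.87 + 0.23×0.84 + 0.20×1.54 + 0.48×2.25 = 1.7495
MRP = 7.25% − 2.56% = 4.69%
E(R_P) = R_f + β_P × MRP = 2.56% + 1.7495 × 4.69% = 10.77%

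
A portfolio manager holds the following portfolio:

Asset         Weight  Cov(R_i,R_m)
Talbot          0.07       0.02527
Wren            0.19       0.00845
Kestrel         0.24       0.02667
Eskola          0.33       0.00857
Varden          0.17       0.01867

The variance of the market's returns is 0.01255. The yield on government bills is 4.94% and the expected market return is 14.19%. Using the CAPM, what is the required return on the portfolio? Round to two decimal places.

16.57%

β_Talbot = 0.02527 / 0.01255 = 2.0135
β_Wren = 0.00845 / 0.01255 = 0.6733
β_Kestrel = 0.02667 / 0.01255 = 2.1251
β_Eskola = 0.00857 / 0.01255 = 0.6829
β_Varden = 0.01867 / 0.01255 = 1.4876
β_P = Σ w_i β_i = 0.07×2.0135 + 0.19×0.6733 + 0.24×2.1251 + 0.33×0.6829 + 0.17×1.4876 = 1.2571
MRP = 14.19% − 4.94% = 9.25%
E(R_P) = R_f + β_P × MRP = 4.94% + 1.2571 × 9.25% = 16.57%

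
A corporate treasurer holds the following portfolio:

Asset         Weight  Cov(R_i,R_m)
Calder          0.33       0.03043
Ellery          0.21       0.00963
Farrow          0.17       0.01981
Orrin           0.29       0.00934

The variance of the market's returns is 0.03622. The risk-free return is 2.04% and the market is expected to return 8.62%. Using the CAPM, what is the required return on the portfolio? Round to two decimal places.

β_Calder = 0.03043 / 0.03622 = 0.8401
β_Ellery = 0.00963 / 0.03622 = 0.2659
β_Farrow = 0.01981 / 0.03622 = 0.5469
β_Orrin = 0.00934 / 0.03622 = 0.2579
β_P = Σ w_i β_i = 0.33×0.8401 + 0.21×0.2659 + 0.17×0.5469 + 0.29×0.2579 = 0.5008
MRP = 8.62% − 2.04% = 6.58%
E(R_P) = R_f + β_P × MRP = 2.04% + 0.5008 × 6.58% = 5.34%

5.34%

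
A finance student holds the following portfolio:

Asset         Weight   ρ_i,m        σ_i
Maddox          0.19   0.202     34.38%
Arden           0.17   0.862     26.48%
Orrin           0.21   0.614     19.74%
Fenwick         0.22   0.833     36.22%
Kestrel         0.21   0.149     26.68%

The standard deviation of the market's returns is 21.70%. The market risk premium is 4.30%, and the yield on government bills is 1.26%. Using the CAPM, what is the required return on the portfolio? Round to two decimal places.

4.28%

β_Maddox = 0.202 × 34.38% / 21.70% = 0.3200
β_Arden = 0.862 × 26.48% / 21.70% = 1.0519
β_Orrin = 0.614 × 19.74% / 21.70% = 0.5585
β_Fenwick = 0.833 × 36.22% / 21.70% = 1.3904
β_Kestrel = 0.149 × 26.68% / 21.70% = 0.1832
β_P = Σ w_i β_i = 0.19×0.3200 + 0.17×1.0519 + 0.21×0.5585 + 0.22×1.3904 + 0.21×0.1832 = 0.7013
E(R_P) = R_f + β_P × MRP = 1.26% + 0.7013 × 4.30% = 4.28%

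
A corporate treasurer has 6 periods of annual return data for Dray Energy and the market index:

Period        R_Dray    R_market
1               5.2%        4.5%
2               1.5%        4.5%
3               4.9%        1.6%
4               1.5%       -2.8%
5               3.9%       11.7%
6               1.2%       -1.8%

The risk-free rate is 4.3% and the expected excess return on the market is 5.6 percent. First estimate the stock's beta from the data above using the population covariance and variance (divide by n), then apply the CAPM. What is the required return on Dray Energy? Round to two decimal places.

5.25%

Mean R_i = (5.2 + 1.5 + 4.9 + 1.5 + 3.9 + 1.2) / 6 = 3.0333%
Mean R_m = (4.5 + 4.5 + 1.6 − 2.8 + 11.7 − 1.8) / 6 = 2.9500%
Σ(R_i − R̄_i)(R_m − R̄_m) = 23.5700  ⇒  Cov = 23.5700 / 6 = 3.9283
Σ(R_m − R̄_m)² = 138.8150  ⇒  Var(R_m) = 138.8150 / 6 = 23.1358
β = Cov / Var(R_m) = 3.9283 / 23.1358 = 0.1698
E(R) = R_f + β × MRP = 4.3% + 0.1698 × 5.6% = 5.25%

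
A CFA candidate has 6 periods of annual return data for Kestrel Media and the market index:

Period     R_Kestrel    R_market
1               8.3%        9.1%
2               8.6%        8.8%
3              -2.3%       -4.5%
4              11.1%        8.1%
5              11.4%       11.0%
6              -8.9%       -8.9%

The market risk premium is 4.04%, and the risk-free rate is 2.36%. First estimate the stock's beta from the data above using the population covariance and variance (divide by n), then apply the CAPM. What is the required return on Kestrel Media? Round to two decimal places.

Mean R_i = (8.3 + 8.6 − 2.3 + 11.1 + 11.4 − 8.9) / 6 = 4.7000%
Mean R_m = (9.1 + 8.8 − 4.5 + 8.1 + 11.0 − 8.9) / 6 = 3.9333%
Σ(R_i − R̄_i)(R_m − R̄_m) = 345.1600  ⇒  Cov = 345.1600 / 6 = 57.5267
Σ(R_m − R̄_m)² = 353.4933  ⇒  Var(R_m) = 353.4933 / 6 = 58.9156
β = Cov / Var(R_m) = 57.5267 / 58.9156 = 0.9764
E(R) = R_f + β × MRP = 2.36% + 0.9764 × 4.04% = 6.30%

6.30%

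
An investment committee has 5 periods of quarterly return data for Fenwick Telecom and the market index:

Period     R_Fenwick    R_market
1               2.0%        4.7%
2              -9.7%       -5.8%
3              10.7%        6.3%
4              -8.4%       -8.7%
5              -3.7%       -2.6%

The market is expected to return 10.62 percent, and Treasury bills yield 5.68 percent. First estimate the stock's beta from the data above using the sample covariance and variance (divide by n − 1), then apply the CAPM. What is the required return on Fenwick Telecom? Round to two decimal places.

Mean R_i = (2.0 − 9.7 + 10.7 − 8.4 − 3.7) / 5 = -1.8200%
Mean R_m = (4.7 − 5.8 + 6.3 − 8.7 − 2.6) / 5 = -1.2200%
Σ(R_i − R̄_i)(R_m − R̄_m) = 204.6680  ⇒  Cov = 204.6680 / 4 = 51.1670
Σ(R_m − R̄_m)² = 170.4280  ⇒  Var(R_m) = 170.4280 / 4 = 42.6070
β = Cov / Var(R_m) = 51.1670 / 42.6070 = 1.2009
MRP = 10.62% − 5.68% = 4.94%
E(R) = R_f + β × MRP = 5.68% + 1.2009 × 4.94% = 11.61%

11.61%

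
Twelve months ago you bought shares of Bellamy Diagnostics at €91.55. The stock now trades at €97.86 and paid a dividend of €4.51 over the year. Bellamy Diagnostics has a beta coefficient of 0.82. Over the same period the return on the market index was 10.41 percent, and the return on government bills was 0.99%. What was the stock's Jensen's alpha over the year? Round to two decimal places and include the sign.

Realised HPR = (P1 + D1 − P0) / P0 = (97.86 + 4.51 − 91.55) / 91.55 = 10.82 / 91.55 = 11.8187%
MRP = 10.41% − 0.99% = 9.42%
CAPM required = R_f + β·MRP = 0.99% + 0.82 × 9.42% = 8.7144%
α = realised − required = 11.8187% − 8.7144% = +3.10%

+3.10%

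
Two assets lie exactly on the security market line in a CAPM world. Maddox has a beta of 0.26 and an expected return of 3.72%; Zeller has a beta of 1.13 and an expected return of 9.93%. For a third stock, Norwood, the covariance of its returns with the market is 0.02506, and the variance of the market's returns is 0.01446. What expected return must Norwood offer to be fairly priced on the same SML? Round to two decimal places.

14.23%

MRP = (9.93% − 3.72%) / (1.13 − 0.26) = 7.1379%
R_f = 3.72% − 0.26 × 7.1379% = 1.8641%
β_Norwood = Cov / Var(R_m) = 0.02506 / 0.01446 = 1.7331
E(R_Norwood) = R_f + β × MRP = 1.8641% + 1.7331 × 7.1379% = 14.23%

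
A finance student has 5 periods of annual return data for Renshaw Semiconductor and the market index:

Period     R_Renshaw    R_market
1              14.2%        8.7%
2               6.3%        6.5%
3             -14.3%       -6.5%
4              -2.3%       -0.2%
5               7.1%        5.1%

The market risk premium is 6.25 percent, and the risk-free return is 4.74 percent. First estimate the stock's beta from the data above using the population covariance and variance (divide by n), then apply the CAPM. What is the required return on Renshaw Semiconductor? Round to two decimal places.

Mean R_i = (14.2 + 6.3 − 14.3 − 2.3 + 7.1) / 5 = 2.2000%
Mean R_m = (8.7 + 6.5 − 6.5 − 0.2 + 5.1) / 5 = 2.7200%
Σ(R_i − R̄_i)(R_m − R̄_m) = 264.1900  ⇒  Cov = 264.1900 / 5 = 52.8380
Σ(R_m − R̄_m)² = 149.2480  ⇒  Var(R_m) = 149.2480 / 5 = 29.8496
β = Cov / Var(R_m) = 52.8380 / 29.8496 = 1.7701
E(R) = R_f + β × MRP = 4.74% + 1.7701 × 6.25% = 15.80%

15.80%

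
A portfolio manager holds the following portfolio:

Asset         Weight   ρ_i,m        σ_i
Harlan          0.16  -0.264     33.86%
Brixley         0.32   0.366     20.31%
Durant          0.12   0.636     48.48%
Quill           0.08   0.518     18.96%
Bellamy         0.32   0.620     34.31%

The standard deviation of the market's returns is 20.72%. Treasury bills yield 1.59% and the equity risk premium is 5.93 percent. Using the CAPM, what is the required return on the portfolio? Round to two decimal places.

5.09%

β_Harlan = -0.264 × 33.86% / 20.72% = -0.4314
β_Brixley = 0.366 × 20.31% / 20.72% = 0.3588
β_Durant = 0.636 × 48.48% / 20.72% = 1.4881
β_Quill = 0.518 × 18.96% / 20.72% = 0.4740
β_Bellamy = 0.620 × 34.31% / 20.72% = 1.0267
β_P = Σ w_i β_i = 0.16×-0.4314 + 0.32×0.3588 + 0.12×1.4881 + 0.08×0.4740 + 0.32×1.0267 = 0.5908
E(R_P) = R_f + β_P × MRP = 1.59% + 0.5908 × 5.93% = 5.09%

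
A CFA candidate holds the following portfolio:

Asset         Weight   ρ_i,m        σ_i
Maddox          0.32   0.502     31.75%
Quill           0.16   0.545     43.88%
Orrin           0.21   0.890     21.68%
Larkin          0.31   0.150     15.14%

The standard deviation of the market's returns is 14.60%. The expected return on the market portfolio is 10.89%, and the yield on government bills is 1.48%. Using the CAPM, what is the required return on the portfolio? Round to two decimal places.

β_Maddox = 0.502 × 31.75% / 14.60% = 1.0917
β_Quill = 0.545 × 43.88% / 14.60% = 1.6380
β_Orrin = 0.890 × 21.68% / 14.60% = 1.3216
β_Larkin = 0.150 × 15.14% / 14.60% = 0.1555
β_P = Σ w_i β_i = 0.32×1.0917 + 0.16×1.6380 + 0.21×1.3216 + 0.31×0.1555 = 0.9372
MRP = 10.89% − 1.48% = 9.41%
E(R_P) = R_f + β_P × MRP = 1.48% + 0.9372 × 9.41% = 10.30%

10.30%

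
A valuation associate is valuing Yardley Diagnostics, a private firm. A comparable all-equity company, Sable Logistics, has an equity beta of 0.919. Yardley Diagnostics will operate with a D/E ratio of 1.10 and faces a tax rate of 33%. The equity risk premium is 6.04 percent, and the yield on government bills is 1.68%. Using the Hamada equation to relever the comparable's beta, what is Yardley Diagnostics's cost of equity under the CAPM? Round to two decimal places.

11.32%

β_L = β_U × [1 + (1 − t)(D/E)] = 0.919 × [1 + (1 − 0.33) × 1.10]
    = 0.919 × [1 + 0.67 × 1.10] = 0.919 × 1.7370 = 1.5963
E(R) = R_f + β_L × MRP = 1.68% + 1.5963 × 6.04% = 11.32%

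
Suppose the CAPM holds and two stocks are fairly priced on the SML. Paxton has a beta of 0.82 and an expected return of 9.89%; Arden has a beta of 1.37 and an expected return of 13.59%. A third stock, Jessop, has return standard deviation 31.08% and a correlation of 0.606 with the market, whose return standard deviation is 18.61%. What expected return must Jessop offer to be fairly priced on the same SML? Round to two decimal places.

11.18%

MRP = (13.59% − 9.89%) / (1.37 − 0.82) = 6.7273%
R_f = 9.89% − 0.82 × 6.7273% = 4.3736%
β_Jessop = ρ·σ_i/σ_m = 0.606 × 31.08 / 18.61 = 1.0121
E(R_Jessop) = R_f + β × MRP = 4.3736% + 1.0121 × 6.7273% = 11.18%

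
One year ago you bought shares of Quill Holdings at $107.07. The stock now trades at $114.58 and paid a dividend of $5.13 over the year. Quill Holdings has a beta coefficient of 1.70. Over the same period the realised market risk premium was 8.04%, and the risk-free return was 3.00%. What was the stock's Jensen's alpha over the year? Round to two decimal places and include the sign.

-4.86%

Realised HPR = (P1 + D1 − P0) / P0 = (114.58 + 5.13 − 107.07) / 107.07 = 12.64 / 107.07 = 11.8054%
CAPM required = R_f + β·MRP = 3.00% + 1.70 × 8.04% = 16.6680%
α = realised − required = 11.8054% − 16.6680% = -4.86%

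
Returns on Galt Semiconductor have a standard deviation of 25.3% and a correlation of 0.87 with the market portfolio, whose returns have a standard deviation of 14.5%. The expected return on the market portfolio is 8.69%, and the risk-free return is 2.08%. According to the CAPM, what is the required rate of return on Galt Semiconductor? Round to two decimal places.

β = ρ × σ_i / σ_m = 0.87 × 25.3% / 14.5% = 1.5180
MRP = 8.69% − 2.08% = 6.61%
E(R) = 2.08% + 1.5180 × 6.61% = 12.11%

12.11%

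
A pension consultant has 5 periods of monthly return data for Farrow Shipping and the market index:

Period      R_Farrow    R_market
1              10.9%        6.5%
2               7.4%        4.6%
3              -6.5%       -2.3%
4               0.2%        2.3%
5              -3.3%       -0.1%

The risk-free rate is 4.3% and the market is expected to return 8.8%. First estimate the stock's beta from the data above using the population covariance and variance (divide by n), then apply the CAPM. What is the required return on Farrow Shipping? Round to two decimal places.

Mean R_i = (10.9 + 7.4 − 6.5 + 0.2 − 3.3) / 5 = 1.7400%
Mean R_m = (6.5 + 4.6 − 2.3 + 2.3 − 0.1) / 5 = 2.2000%
Σ(R_i − R̄_i)(R_m − R̄_m) = 101.4900  ⇒  Cov = 101.4900 / 5 = 20.2980
Σ(R_m − R̄_m)² = 49.8000  ⇒  Var(R_m) = 49.8000 / 5 = 9.9600
β = Cov / Var(R_m) = 20.2980 / 9.9600 = 2.0380
MRP = 8.8% − 4.3% = 4.50%
E(R) = R_f + β × MRP = 4.3% + 2.0380 × 4.5% = 13.47%

13.47%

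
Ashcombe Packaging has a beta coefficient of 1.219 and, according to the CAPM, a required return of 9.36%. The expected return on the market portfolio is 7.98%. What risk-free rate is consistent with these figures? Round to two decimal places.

1.68%

E(R) = R_f + β(E(R_m) − R_f) = R_f(1 − β) + β·E(R_m)
9.36% = R_f × (1 − 1.219) + 1.219 × 7.98%
9.36% = R_f × -0.219 + 9.72762%
R_f = (9.36% − 9.72762%) / -0.219 = 1.68%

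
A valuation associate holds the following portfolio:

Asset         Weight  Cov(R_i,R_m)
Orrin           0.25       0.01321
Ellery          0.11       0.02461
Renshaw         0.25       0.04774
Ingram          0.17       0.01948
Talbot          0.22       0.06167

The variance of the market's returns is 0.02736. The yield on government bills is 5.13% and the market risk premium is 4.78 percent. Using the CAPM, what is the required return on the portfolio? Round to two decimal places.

11.21%

β_Orrin = 0.01321 / 0.02736 = 0.4828
β_Ellery = 0.02461 / 0.02736 = 0.8995
β_Renshaw = 0.04774 / 0.02736 = 1.7449
β_Ingram = 0.01948 / 0.02736 = 0.7120
β_Talbot = 0.06167 / 0.02736 = 2.2540
β_P = Σ w_i β_i = 0.25×0.4828 + 0.11×0.8995 + 0.25×1.7449 + 0.17×0.7120 + 0.22×2.2540 = 1.2728
E(R_P) = R_f + β_P × MRP = 5.13% + 1.2728 × 4.78% = 11.21%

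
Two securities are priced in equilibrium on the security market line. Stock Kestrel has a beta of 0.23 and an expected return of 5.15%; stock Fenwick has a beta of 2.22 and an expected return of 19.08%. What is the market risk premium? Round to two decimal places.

Both satisfy E(R) = R_f + β·MRP, so the slope of the SML is
MRP = (19.08% − 5.15%) / (2.22 − 0.23) = 13.93% / 1.99 = 7.0000%

7.00%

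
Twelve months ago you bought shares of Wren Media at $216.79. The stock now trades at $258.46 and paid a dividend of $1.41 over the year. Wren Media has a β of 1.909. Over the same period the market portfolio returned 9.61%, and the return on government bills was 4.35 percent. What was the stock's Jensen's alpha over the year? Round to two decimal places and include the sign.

Realised HPR = (P1 + D1 − P0) / P0 = (258.46 + 1.41 − 216.79) / 216.79 = 43.08 / 216.79 = 19.8718%
MRP = 9.61% − 4.35% = 5.26%
CAPM required = R_f + β·MRP = 4.35% + 1.909 × 5.26% = 14.39134%
α = realised − required = 19.8718% − 14.39134% = +5.48%

+5.48%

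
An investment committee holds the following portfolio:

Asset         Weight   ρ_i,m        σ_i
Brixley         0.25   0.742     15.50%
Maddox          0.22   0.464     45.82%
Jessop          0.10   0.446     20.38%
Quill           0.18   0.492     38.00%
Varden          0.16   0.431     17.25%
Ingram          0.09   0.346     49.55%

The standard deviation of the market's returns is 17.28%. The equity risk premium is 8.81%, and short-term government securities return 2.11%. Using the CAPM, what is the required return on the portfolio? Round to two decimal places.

β_Brixley = 0.742 × 15.50% / 17.28% = 0.6656
β_Maddox = 0.464 × 45.82% / 17.28% = 1.2304
β_Jessop = 0.446 × 20.38% / 17.28% = 0.5260
β_Quill = 0.492 × 38.00% / 17.28% = 1.0819
β_Varden = 0.431 × 17.25% / 17.28% = 0.4303
β_Ingram = 0.346 × 49.55% / 17.28% = 0.9921
β_P = Σ w_i β_i = 0.25×0.6656 + 0.22×1.2304 + 0.10×0.5260 + 0.18×1.0819 + 0.16×0.4303 + 0.09×0.9921 = 0.8426
E(R_P) = R_f + β_P × MRP = 2.11% + 0.8426 × 8.81% = 9.53%

9.53%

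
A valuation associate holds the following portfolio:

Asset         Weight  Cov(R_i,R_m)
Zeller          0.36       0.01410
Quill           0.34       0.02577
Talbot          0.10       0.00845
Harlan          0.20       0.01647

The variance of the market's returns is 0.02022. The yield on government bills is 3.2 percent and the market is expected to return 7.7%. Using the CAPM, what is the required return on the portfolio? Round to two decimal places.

7.20%

β_Zeller = 0.01410 / 0.02022 = 0.6973
β_Quill = 0.02577 / 0.02022 = 1.2745
β_Talbot = 0.00845 / 0.02022 = 0.4179
β_Harlan = 0.01647 / 0.02022 = 0.8145
β_P = Σ w_i β_i = 0.36×0.6973 + 0.34×1.2745 + 0.10×0.4179 + 0.20×0.8145 = 0.8890
MRP = 7.7% − 3.2% = 4.50%
E(R_P) = R_f + β_P × MRP = 3.2% + 0.8890 × 4.5% = 7.20%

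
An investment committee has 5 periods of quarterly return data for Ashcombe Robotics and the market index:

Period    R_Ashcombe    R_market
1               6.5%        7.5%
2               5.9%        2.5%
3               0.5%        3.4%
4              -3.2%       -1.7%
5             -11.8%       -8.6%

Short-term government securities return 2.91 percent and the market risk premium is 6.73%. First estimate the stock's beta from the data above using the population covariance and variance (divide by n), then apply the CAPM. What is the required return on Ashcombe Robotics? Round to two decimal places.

Mean R_i = (6.5 + 5.9 + 0.5 − 3.2 − 11.8) / 5 = -0.4200%
Mean R_m = (7.5 + 2.5 + 3.4 − 1.7 − 8.6) / 5 = 0.6200%
Σ(R_i − R̄_i)(R_m − R̄_m) = 173.4220  ⇒  Cov = 173.4220 / 5 = 34.6844
Σ(R_m − R̄_m)² = 148.9880  ⇒  Var(R_m) = 148.9880 / 5 = 29.7976
β = Cov / Var(R_m) = 34.6844 / 29.7976 = 1.1640
E(R) = R_f + β × MRP = 2.91% + 1.1640 × 6.73% = 10.74%

10.74%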